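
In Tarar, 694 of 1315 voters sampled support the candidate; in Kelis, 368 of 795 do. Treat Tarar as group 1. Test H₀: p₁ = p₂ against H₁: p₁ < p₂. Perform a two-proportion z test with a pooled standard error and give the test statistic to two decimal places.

z = 2.89

p̂₁ = 694/1315 ≈ 0.52776, p̂₂ = 368/795 ≈ 0.46289.
Pooled p̂ = (694+368)/(1315+795) = 1062/2110 = 0.50332.
SE = √(0.249989 × 0.00201832) = 0.02246.
z = (0.52776 − 0.46289)/0.02246 = 0.06487/0.02246 = 2.89.
p-value = P(Z < 2.888) ≈ 0.9981.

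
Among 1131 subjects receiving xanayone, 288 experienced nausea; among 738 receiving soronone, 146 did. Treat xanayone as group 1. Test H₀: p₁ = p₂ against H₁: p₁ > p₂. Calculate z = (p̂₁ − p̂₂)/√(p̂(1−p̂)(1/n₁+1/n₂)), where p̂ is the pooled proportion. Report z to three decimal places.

p̂₁ = 288/1131 ≈ 0.25464, p̂₂ = 146/738 ≈ 0.19783.
Pooled p̂ = (288+146)/(1131+738) = 434/1869 = 0.23221.
SE = √(0.178288 × 0.00223919) = 0.01998.
z = (0.25464 − 0.19783)/0.01998 = 0.05681/0.01998 = 2.843.
p-value = P(Z > 2.843) ≈ 0.0022.

z = 2.843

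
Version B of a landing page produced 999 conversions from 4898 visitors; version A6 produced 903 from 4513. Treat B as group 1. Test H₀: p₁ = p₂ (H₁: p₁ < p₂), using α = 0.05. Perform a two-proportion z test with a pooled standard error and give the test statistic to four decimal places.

p̂₁ = 999/4898 = 0.203961, p̂₂ = 903/4513 = 0.200089.
Pooled p̂ = (999+903)/(4898+4513) = 1902/9411 = 0.202104.
SE = √(0.161258 × 0.000425747) = 0.008286.
z = (0.203961 − 0.200089)/0.008286 = 0.003872/0.008286 = 0.4673.
p-value = P(Z < 0.467) ≈ 0.6799; since p > α = 0.05, fail to reject H₀.

z = 0.4673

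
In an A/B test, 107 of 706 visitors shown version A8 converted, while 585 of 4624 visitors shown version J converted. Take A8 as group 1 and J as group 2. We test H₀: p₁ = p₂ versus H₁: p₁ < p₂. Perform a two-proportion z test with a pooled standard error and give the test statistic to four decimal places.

p̂₁ = 107/706 = 0.151558, p̂₂ = 585/4624 = 0.126514.
Pooled p̂ = (107+585)/(706+4624) = 692/5330 = 0.129831.
SE = √(0.112975 × 0.00163269) = 0.013581.
z = (0.151558 − 0.126514)/0.013581 = 0.025044/0.013581 = 1.8440.
p-value = P(Z < 1.844) ≈ 0.9674.

z = 1.8440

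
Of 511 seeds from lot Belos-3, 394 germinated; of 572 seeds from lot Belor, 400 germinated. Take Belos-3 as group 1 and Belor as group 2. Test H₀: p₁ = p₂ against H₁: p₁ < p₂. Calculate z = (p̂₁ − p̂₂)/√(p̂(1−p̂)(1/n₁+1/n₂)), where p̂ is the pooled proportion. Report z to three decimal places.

z = 2.664

p̂₁ = 394/511 = 0.771037, p̂₂ = 400/572 = 0.699301.
Pooled p̂ = (394+400)/(511+572) = 794/1083 = 0.733149.
SE = √(0.195642 × 0.0037052) = 0.026924.
z = (0.771037 − 0.699301)/0.026924 = 0.071736/0.026924 = 2.664.
p-value = P(Z < 2.664) ≈ 0.9961.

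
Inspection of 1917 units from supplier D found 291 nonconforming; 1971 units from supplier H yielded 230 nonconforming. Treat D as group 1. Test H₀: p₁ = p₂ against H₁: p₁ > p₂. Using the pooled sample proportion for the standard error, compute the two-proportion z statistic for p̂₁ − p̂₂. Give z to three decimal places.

p̂₁ = 291/1917 = 0.151800, p̂₂ = 230/1971 = 0.116692.
Pooled p̂ = (291+230)/(1917+1971) = 521/3888 = 0.134002.
SE = √(p̂(1−p̂)(1/n₁+1/n₂)) = √(0.134002·0.865998·0.00102901) = √(0.000119411) = 0.010928.
z = (0.151800 − 0.116692)/0.010928 = 0.035108/0.010928 = 3.213.
p-value = P(Z > 3.213) ≈ 0.0007.

z = 3.213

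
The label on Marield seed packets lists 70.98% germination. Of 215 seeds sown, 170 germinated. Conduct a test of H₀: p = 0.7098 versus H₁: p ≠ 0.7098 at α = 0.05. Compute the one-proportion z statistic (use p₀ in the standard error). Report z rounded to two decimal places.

p̂ = 170/215 ≈ 0.7907.
SE = √(p₀(1−p₀)/n) = √(0.20598/215) = 0.0310.
z = (0.7907 − 0.7098)/0.0310 = 0.0809/0.0310 = 2.61.
p-value = 2·P(Z > 2.614) ≈ 0.0090. With α = 0.05, reject H₀.

z = 2.61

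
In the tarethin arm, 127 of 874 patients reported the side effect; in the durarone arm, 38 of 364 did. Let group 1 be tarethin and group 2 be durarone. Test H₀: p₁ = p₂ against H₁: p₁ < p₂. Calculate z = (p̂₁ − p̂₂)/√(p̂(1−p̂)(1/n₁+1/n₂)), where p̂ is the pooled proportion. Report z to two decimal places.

p̂₁ = 127/874 = 0.1453, p̂₂ = 38/364 = 0.1044.
Pooled p̂ = (127+38)/(874+364) = 165/1238 = 0.1333.
SE = √(0.115516 × 0.00389142) = 0.0212.
z = (0.1453 − 0.1044)/0.0212 = 0.0409/0.0212 = 1.93.
p-value = P(Z < 1.930) ≈ 0.9732.

z = 1.93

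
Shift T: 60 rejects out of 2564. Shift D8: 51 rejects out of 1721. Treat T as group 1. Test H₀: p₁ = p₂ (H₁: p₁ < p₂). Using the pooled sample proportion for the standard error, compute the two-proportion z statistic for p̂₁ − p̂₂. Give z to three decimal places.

p̂₁ = 60/2564 ≈ 0.02340, p̂₂ = 51/1721 ≈ 0.02963.
Pooled p̂ = (60+51)/(2564+1721) = 111/4285 = 0.02590.
SE = √(0.0252333 × 0.000971073) = 0.00495.
z = (0.02340 − 0.02963)/0.00495 = -0.00623/0.00495 = -1.259.
p-value = P(Z < -1.259) ≈ 0.1040.

z = -1.259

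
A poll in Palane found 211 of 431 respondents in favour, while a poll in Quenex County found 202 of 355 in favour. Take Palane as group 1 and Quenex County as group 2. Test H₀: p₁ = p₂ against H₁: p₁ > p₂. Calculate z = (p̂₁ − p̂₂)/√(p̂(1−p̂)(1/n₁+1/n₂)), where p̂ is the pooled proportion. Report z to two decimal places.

p̂₁ = 211/431 = 0.4896, p̂₂ = 202/355 = 0.5690.
Pooled p̂ = (211+202)/(431+355) = 413/786 = 0.5254.
SE = √(p̂(1−p̂)(1/n₁+1/n₂)) = √(0.5254·0.4746·0.00513709) = √(0.00128095) = 0.0358.
z = (0.4896 − 0.5690)/0.0358 = -0.0794/0.0358 = -2.22.
p-value = P(Z > -2.220) ≈ 0.9868.

z = -2.22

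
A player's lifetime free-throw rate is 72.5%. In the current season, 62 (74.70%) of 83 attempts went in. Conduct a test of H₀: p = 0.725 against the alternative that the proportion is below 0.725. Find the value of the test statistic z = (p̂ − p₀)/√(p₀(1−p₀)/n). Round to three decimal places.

p̂ = 62/83 = 0.74699.
SE = √(p₀(1−p₀)/n) = √(0.19937/83) = 0.04901.
z = (0.74699 − 0.725)/0.04901 = 0.02199/0.04901 = 0.449.
p-value = P(Z < 0.449) ≈ 0.6732.

z = 0.449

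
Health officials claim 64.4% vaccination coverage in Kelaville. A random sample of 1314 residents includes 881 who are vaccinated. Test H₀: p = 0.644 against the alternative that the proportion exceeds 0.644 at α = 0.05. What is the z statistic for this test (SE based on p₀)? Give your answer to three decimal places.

p̂ = 881/1314 = 0.67047.
Standard error under H₀: √(0.644×0.356/1314) = 0.01321.
z = (0.67047 − 0.644)/0.01321 = 0.02647/0.01321 = 2.004.
p-value = P(Z > 2.004) ≈ 0.0225. With α = 0.05, reject H₀.

z = 2.004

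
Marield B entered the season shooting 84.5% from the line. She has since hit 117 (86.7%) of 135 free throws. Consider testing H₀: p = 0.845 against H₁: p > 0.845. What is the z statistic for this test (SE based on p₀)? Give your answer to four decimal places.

p̂ = 117/135 ≈ 0.866667.
Standard error under H₀: √(0.845×0.155/135) = 0.031148.
z = (0.866667 − 0.845)/0.031148 = 0.021667/0.031148 = 0.6956.

z = 0.6956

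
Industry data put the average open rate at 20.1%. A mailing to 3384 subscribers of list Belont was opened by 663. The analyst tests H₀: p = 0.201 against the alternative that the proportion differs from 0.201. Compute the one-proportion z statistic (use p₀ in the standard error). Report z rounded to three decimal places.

p̂ = 663/3384 = 0.19592.
SE = √(p₀(1−p₀)/n) = √(0.1606/3384) = 0.00689.
z = (0.19592 − 0.201)/0.00689 = -0.00508/0.00689 = -0.737.
p-value = 2·P(Z > 0.737) ≈ 0.4610.

z = -0.737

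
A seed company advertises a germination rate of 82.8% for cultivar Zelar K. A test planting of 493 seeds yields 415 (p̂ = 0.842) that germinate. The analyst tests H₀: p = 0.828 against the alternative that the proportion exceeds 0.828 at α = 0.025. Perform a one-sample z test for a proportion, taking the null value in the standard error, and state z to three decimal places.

p̂ = 415/493 ≈ 0.84178.
Standard error under H₀: √(0.828×0.172/493) = 0.01700.
z = (0.84178 − 0.828)/0.01700 = 0.01378/0.01700 = 0.811.
p-value = P(Z > 0.811) ≈ 0.2087, so at α = 0.025 we fail to reject H₀.

z = 0.811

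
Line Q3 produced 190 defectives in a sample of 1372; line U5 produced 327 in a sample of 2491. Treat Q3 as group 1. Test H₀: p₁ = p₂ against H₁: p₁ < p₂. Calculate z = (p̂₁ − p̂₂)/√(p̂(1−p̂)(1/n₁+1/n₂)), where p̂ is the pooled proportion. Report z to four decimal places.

p̂₁ = 190/1372 = 0.1384840, p̂₂ = 327/2491 = 0.1312726.
Pooled p̂ = (190+327)/(1372+2491) = 517/3863 = 0.1338338.
SE = √(p̂(1−p̂)(1/n₁+1/n₂)) = √(0.1338338·0.8661662·0.00113031) = √(0.000131028) = 0.0114467.
z = (0.1384840 − 0.1312726)/0.0114467 = 0.0072114/0.0114467 = 0.6300.

z = 0.6300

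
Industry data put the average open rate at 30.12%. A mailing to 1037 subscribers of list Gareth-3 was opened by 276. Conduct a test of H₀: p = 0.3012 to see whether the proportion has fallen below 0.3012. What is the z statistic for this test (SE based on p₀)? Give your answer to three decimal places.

z = -2.460

p̂ = 276/1037 = 0.26615.
Under H₀, SE = √(0.3012·0.6988/1037) = √(0.000202969) = 0.01425.
z = (0.26615 − 0.3012)/0.01425 = -0.03505/0.01425 = -2.460.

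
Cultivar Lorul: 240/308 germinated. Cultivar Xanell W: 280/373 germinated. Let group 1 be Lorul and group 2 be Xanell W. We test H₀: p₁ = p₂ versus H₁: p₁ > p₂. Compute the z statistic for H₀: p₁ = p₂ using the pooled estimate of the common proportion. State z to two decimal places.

z = 0.87

p̂₁ = 240/308 = 0.7792, p̂₂ = 280/373 = 0.7507.
Pooled p̂ = (240+280)/(308+373) = 520/681 = 0.7636.
SE = √(p̂(1−p̂)(1/n₁+1/n₂)) = √(0.7636·0.2364·0.00592772) = √(0.0010701) = 0.0327.
z = (0.7792 − 0.7507)/0.0327 = 0.0285/0.0327 = 0.87.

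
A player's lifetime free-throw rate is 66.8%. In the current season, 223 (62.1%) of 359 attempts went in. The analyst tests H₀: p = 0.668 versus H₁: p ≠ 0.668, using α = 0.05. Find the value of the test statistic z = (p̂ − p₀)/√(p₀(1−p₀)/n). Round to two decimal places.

z = -1.88

p̂ = 223/359 ≈ 0.6212.
SE = √(p₀(1−p₀)/n) = √(0.22178/359) = 0.0249.
z = (0.6212 − 0.668)/0.0249 = -0.0468/0.0249 = -1.88.
p-value = 2·P(Z > 1.884) ≈ 0.0595. With α = 0.05, fail to reject H₀.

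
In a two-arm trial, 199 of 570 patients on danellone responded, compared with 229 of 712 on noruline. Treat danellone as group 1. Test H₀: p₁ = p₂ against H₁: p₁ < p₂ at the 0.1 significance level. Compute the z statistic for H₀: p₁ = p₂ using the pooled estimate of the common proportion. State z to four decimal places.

z = 1.0373

p̂₁ = 199/570 = 0.349123, p̂₂ = 229/712 = 0.321629.
Pooled p̂ = (199+229)/(570+712) = 428/1282 = 0.333853.
SE = √(p̂(1−p̂)(1/n₁+1/n₂)) = √(0.333853·0.666147·0.00315888) = √(0.00070252) = 0.026505.
z = (0.349123 − 0.321629)/0.026505 = 0.027494/0.026505 = 1.0373.
p-value = P(Z < 1.037) ≈ 0.8502, so at α = 0.1 we fail to reject H₀.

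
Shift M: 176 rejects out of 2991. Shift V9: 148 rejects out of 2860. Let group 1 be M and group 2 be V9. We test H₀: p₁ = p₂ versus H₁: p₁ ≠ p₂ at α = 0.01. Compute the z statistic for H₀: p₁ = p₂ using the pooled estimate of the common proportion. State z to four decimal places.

p̂₁ = 176/2991 ≈ 0.058843, p̂₂ = 148/2860 ≈ 0.051748.
Pooled p̂ = (176+148)/(2991+2860) = 324/5851 = 0.055375.
SE = √(0.0523087 × 0.000683987) = 0.005982.
z = (0.058843 − 0.051748)/0.005982 = 0.007095/0.005982 = 1.1861.
p-value = 2·P(Z > 1.186) ≈ 0.2356. With α = 0.01, fail to reject H₀.

z = 1.1861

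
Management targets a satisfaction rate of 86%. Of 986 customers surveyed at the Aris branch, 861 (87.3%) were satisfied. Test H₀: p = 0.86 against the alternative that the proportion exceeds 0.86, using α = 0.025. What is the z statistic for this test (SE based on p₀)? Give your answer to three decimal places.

z = 1.197

p̂ = 861/986 = 0.87323.
SE = √(p₀(1−p₀)/n) = √(0.1204/986) = 0.01105.
z = (0.87323 − 0.86)/0.01105 = 0.01323/0.01105 = 1.197.
p-value = P(Z > 1.197) ≈ 0.1157. With α = 0.025, fail to reject H₀.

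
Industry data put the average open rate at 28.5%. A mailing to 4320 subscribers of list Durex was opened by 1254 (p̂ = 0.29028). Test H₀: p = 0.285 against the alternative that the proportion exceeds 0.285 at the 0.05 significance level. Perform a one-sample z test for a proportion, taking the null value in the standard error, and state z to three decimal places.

p̂ = 1254/4320 = 0.290278.
SE = √(p₀(1−p₀)/n) = √(0.20378/4320) = 0.006868.
z = (0.290278 − 0.285)/0.006868 = 0.005278/0.006868 = 0.768.
p-value = P(Z > 0.768) ≈ 0.2211; since p > α = 0.05, fail to reject H₀.

z = 0.768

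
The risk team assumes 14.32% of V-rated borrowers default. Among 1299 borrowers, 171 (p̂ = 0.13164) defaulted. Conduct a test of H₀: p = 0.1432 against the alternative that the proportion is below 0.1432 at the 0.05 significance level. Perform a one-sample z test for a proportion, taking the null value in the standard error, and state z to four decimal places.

p̂ = 171/1299 = 0.1316397.
Under H₀, SE = √(0.1432·0.8568/1299) = √(9.44525e-05) = 0.0097187.
z = (0.1316397 − 0.1432)/0.0097187 = -0.0115603/0.0097187 = -1.1895.
p-value = P(Z < -1.189) ≈ 0.1171; since p > α = 0.05, fail to reject H₀.

z = -1.1895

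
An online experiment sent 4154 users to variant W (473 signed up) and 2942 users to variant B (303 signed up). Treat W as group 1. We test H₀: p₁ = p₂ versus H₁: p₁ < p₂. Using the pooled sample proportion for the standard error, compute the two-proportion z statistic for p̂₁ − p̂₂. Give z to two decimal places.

p̂₁ = 473/4154 ≈ 0.1139, p̂₂ = 303/2942 ≈ 0.1030.
Pooled p̂ = (473+303)/(4154+2942) = 776/7096 = 0.1094.
SE = √(0.0973983 × 0.000580637) = 0.0075.
z = (0.1139 − 0.1030)/0.0075 = 0.0109/0.0075 = 1.45.
p-value = P(Z < 1.446) ≈ 0.9259.

z = 1.45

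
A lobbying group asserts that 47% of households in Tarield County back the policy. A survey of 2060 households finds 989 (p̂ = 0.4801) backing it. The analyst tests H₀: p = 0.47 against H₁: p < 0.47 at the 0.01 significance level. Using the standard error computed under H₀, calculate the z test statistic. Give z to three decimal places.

z = 0.918

p̂ = 989/2060 = 0.48010.
SE = √(p₀(1−p₀)/n) = √(0.2491/2060) = 0.01100.
z = (0.48010 − 0.47)/0.01100 = 0.01010/0.01100 = 0.918.
p-value = P(Z < 0.918) ≈ 0.8207, so at α = 0.01 we fail to reject H₀.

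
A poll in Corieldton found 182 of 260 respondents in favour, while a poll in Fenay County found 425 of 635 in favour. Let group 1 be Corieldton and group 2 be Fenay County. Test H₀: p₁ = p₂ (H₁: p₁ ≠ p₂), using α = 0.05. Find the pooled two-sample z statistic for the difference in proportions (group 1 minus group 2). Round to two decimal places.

p̂₁ = 182/260 = 0.7000, p̂₂ = 425/635 = 0.6693.
Pooled p̂ = (182+425)/(260+635) = 607/895 = 0.6782.
SE = √(p̂(1−p̂)(1/n₁+1/n₂)) = √(0.6782·0.3218·0.00542096) = √(0.00118307) = 0.0344.
z = (0.7000 − 0.6693)/0.0344 = 0.0307/0.0344 = 0.89.
p-value = 2·P(Z > 0.893) ≈ 0.3720, so at α = 0.05 we fail to reject H₀.

z = 0.89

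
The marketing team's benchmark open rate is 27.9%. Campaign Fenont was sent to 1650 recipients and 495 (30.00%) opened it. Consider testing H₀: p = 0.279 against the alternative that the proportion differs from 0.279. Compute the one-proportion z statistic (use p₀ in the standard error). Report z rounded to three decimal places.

p̂ = 495/1650 ≈ 0.30000.
SE = √(p₀(1−p₀)/n) = √(0.20116/1650) = 0.01104.
z = (0.30000 − 0.279)/0.01104 = 0.02100/0.01104 = 1.902.

z = 1.902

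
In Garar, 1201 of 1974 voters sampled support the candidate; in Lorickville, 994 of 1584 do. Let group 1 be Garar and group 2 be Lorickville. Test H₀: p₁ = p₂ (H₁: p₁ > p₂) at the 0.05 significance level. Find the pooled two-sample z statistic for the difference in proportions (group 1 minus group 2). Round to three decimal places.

p̂₁ = 1201/1974 = 0.60841, p̂₂ = 994/1584 = 0.62753.
Pooled p̂ = (1201+994)/(1974+1584) = 2195/3558 = 0.61692.
SE = √(0.23633 × 0.0011379) = 0.01640.
z = (0.60841 − 0.62753)/0.01640 = -0.01912/0.01640 = -1.166.
p-value = P(Z > -1.166) ≈ 0.8781. With α = 0.05, fail to reject H₀.

z = -1.166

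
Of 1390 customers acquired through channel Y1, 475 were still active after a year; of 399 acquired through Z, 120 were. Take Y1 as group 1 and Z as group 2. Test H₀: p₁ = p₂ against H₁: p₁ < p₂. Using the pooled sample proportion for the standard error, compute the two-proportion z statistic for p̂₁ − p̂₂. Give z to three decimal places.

z = 1.531

p̂₁ = 475/1390 ≈ 0.34173, p̂₂ = 120/399 ≈ 0.30075.
Pooled p̂ = (475+120)/(1390+399) = 595/1789 = 0.33259.
SE = √(p̂(1−p̂)(1/n₁+1/n₂)) = √(0.33259·0.66741·0.00322569) = √(0.000716017) = 0.02676.
z = (0.34173 − 0.30075)/0.02676 = 0.04098/0.02676 = 1.531.
p-value = P(Z < 1.531) ≈ 0.9371.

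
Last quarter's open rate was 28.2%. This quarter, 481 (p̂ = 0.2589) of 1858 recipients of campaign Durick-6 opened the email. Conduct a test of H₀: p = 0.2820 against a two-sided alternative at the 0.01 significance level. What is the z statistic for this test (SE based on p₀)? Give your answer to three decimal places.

z = -2.215

p̂ = 481/1858 = 0.25888.
Under H₀, SE = √(0.282·0.718/1858) = √(0.000108975) = 0.01044.
z = (0.25888 − 0.282)/0.01044 = -0.02312/0.01044 = -2.215.
p-value = 2·P(Z > 2.215) ≈ 0.0268; since p > α = 0.01, fail to reject H₀.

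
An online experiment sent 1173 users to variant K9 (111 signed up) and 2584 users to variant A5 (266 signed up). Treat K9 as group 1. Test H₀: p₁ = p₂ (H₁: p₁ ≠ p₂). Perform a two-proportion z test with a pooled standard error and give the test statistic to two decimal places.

p̂₁ = 111/1173 = 0.09463, p̂₂ = 266/2584 = 0.10294.
Pooled p̂ = (111+266)/(1173+2584) = 377/3757 = 0.10035.
SE = √(0.0902767 × 0.00123951) = 0.01058.
z = (0.09463 − 0.10294)/0.01058 = -0.00831/0.01058 = -0.79.

z = -0.79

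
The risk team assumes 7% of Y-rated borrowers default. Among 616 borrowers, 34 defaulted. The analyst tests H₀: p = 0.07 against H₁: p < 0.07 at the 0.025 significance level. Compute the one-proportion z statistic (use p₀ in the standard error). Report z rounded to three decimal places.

z = -1.440

p̂ = 34/616 = 0.055195.
SE = √(p₀(1−p₀)/n) = √(0.0651/616) = 0.010280.
z = (0.055195 − 0.07)/0.010280 = -0.014805/0.010280 = -1.440.
p-value = P(Z < -1.440) ≈ 0.0749, so at α = 0.025 we fail to reject H₀.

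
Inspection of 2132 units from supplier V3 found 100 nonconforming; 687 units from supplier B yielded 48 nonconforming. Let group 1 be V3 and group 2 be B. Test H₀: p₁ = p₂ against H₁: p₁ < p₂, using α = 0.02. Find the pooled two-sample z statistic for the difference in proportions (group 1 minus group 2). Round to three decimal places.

p̂₁ = 100/2132 ≈ 0.046904, p̂₂ = 48/687 ≈ 0.069869.
Pooled p̂ = (100+48)/(2132+687) = 148/2819 = 0.052501.
SE = √(p̂(1−p̂)(1/n₁+1/n₂)) = √(0.052501·0.947499·0.00192465) = √(9.57407e-05) = 0.009785.
z = (0.046904 − 0.069869)/0.009785 = -0.022965/0.009785 = -2.347.
p-value = P(Z < -2.347) ≈ 0.0095, so at α = 0.02 we reject H₀.

z = -2.347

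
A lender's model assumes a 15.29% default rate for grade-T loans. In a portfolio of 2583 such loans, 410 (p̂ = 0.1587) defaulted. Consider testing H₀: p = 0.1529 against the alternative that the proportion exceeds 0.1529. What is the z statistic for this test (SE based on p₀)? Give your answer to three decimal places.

p̂ = 410/2583 = 0.15873.
SE = √(p₀(1−p₀)/n) = √(0.12952/2583) = 0.00708.
z = (0.15873 − 0.1529)/0.00708 = 0.00583/0.00708 = 0.823.

z = 0.823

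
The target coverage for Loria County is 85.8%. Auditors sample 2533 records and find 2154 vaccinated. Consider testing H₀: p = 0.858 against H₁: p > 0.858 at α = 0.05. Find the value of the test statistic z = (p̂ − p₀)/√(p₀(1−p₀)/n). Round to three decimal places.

z = -1.099

p̂ = 2154/2533 = 0.850375.
Under H₀, SE = √(0.858·0.142/2533) = √(4.80995e-05) = 0.006935.
z = (0.850375 − 0.858)/0.006935 = -0.007625/0.006935 = -1.099.
p-value = P(Z > -1.099) ≈ 0.8642; since p > α = 0.05, fail to reject H₀.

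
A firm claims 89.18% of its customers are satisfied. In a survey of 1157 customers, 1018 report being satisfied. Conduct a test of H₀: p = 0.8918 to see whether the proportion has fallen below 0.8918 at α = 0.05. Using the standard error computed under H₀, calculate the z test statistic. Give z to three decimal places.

p̂ = 1018/1157 = 0.879862.
SE = √(p₀(1−p₀)/n) = √(0.096493/1157) = 0.009132.
z = (0.879862 − 0.8918)/0.009132 = -0.011938/0.009132 = -1.307.
p-value = P(Z < -1.307) ≈ 0.0956. With α = 0.05, fail to reject H₀.

z = -1.307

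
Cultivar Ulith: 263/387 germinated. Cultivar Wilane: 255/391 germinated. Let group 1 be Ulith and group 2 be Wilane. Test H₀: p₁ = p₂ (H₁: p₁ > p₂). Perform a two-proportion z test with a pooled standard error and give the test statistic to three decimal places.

p̂₁ = 263/387 ≈ 0.679587, p̂₂ = 255/391 ≈ 0.652174.
Pooled p̂ = (263+255)/(387+391) = 518/778 = 0.665810.
SE = √(0.222507 × 0.00514152) = 0.033823.
z = (0.679587 − 0.652174)/0.033823 = 0.027413/0.033823 = 0.810.

z = 0.810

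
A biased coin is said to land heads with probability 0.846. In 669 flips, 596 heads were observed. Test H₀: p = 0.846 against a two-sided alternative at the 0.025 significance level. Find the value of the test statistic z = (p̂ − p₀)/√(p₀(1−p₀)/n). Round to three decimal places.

z = 3.216

p̂ = 596/669 = 0.890882.
Under H₀, SE = √(0.846·0.154/669) = √(0.000194744) = 0.013955.
z = (0.890882 − 0.846)/0.013955 = 0.044882/0.013955 = 3.216.
Two-sided p-value ≈ 2·Φ(−3.216) = 0.0013. With α = 0.025, reject H₀.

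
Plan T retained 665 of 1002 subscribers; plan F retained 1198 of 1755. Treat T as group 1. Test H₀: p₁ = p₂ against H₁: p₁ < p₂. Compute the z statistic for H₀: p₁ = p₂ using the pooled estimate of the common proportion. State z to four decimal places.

z = -1.0223

p̂₁ = 665/1002 ≈ 0.663673, p̂₂ = 1198/1755 ≈ 0.682621.
Pooled p̂ = (665+1198)/(1002+1755) = 1863/2757 = 0.675734.
SE = √(p̂(1−p̂)(1/n₁+1/n₂)) = √(0.675734·0.324266·0.0015678) = √(0.000343533) = 0.018535.
z = (0.663673 − 0.682621)/0.018535 = -0.018948/0.018535 = -1.0223.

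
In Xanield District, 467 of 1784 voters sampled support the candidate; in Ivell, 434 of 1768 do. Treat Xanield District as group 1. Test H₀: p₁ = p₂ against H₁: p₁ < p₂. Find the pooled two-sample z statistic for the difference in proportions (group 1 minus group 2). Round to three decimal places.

z = 1.116

p̂₁ = 467/1784 = 0.26177, p̂₂ = 434/1768 = 0.24548.
Pooled p̂ = (467+434)/(1784+1768) = 901/3552 = 0.25366.
SE = √(0.189317 × 0.00112615) = 0.01460.
z = (0.26177 − 0.24548)/0.01460 = 0.01629/0.01460 = 1.116.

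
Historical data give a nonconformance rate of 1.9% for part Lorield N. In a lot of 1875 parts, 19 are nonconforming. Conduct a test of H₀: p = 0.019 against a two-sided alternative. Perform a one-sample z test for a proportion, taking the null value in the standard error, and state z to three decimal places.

z = -2.812

p̂ = 19/1875 ≈ 0.010133.
SE = √(p₀(1−p₀)/n) = √(0.018639/1875) = 0.003153.
z = (0.010133 − 0.019)/0.003153 = -0.008867/0.003153 = -2.812.
Two-sided p-value ≈ 2·Φ(−2.812) = 0.0049.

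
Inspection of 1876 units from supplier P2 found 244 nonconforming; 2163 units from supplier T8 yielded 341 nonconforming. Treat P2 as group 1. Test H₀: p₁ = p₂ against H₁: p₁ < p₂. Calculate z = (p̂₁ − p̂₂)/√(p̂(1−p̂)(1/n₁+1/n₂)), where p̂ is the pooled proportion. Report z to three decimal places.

z = -2.485

p̂₁ = 244/1876 = 0.130064, p̂₂ = 341/2163 = 0.157651.
Pooled p̂ = (244+341)/(1876+2163) = 585/4039 = 0.144838.
SE = √(0.12386 × 0.00099537) = 0.011103.
z = (0.130064 − 0.157651)/0.011103 = -0.027587/0.011103 = -2.485.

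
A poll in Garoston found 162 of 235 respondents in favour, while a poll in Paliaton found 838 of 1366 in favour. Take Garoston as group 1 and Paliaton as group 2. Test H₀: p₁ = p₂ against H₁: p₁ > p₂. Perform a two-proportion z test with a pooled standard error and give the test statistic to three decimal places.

z = 2.219

p̂₁ = 162/235 ≈ 0.68936, p̂₂ = 838/1366 ≈ 0.61347.
Pooled p̂ = (162+838)/(235+1366) = 1000/1601 = 0.62461.
SE = √(0.234472 × 0.00498738) = 0.03420.
z = (0.68936 − 0.61347)/0.03420 = 0.07589/0.03420 = 2.219.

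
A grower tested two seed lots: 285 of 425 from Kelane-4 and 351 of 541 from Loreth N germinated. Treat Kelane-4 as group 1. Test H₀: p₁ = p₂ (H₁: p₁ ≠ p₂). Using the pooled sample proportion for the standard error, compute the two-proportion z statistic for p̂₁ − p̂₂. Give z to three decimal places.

p̂₁ = 285/425 ≈ 0.67059, p̂₂ = 351/541 ≈ 0.64880.
Pooled p̂ = (285+351)/(425+541) = 636/966 = 0.65839.
SE = √(0.224914 × 0.00420137) = 0.03074.
z = (0.67059 − 0.64880)/0.03074 = 0.02179/0.03074 = 0.709.
Two-sided p-value ≈ 2·Φ(−0.709) = 0.4784.

z = 0.709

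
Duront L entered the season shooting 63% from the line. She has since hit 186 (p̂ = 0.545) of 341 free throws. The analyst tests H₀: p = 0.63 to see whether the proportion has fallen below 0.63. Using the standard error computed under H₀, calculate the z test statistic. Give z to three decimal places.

p̂ = 186/341 ≈ 0.545455.
Standard error under H₀: √(0.63×0.37/341) = 0.026145.
z = (0.545455 − 0.63)/0.026145 = -0.084545/0.026145 = -3.234.
p-value = P(Z < -3.234) ≈ 0.0006.

z = -3.234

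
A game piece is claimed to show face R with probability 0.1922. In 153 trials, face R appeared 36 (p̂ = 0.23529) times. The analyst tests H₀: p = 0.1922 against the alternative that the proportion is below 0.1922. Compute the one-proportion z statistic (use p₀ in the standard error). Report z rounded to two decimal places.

p̂ = 36/153 = 0.2353.
SE = √(p₀(1−p₀)/n) = √(0.15526/153) = 0.0319.
z = (0.2353 − 0.1922)/0.0319 = 0.0431/0.0319 = 1.35.
p-value = P(Z < 1.353) ≈ 0.9119.

z = 1.35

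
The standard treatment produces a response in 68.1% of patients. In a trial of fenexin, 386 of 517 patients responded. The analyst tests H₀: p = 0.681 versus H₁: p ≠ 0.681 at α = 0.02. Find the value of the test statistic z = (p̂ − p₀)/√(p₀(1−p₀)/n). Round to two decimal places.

p̂ = 386/517 ≈ 0.7466.
SE = √(p₀(1−p₀)/n) = √(0.21724/517) = 0.0205.
z = (0.7466 − 0.681)/0.0205 = 0.0656/0.0205 = 3.20.
p-value = 2·P(Z > 3.201) ≈ 0.0014, so at α = 0.02 we reject H₀.

z = 3.20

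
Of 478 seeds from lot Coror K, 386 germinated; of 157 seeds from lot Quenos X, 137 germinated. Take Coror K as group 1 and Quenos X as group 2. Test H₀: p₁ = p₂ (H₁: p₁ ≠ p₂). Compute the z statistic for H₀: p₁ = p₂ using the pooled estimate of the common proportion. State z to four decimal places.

p̂₁ = 386/478 = 0.8075314, p̂₂ = 137/157 = 0.8726115.
Pooled p̂ = (386+137)/(478+157) = 523/635 = 0.8236220.
SE = √(0.145269 × 0.00846148) = 0.0350598.
z = (0.8075314 − 0.8726115)/0.0350598 = -0.0650801/0.0350598 = -1.8563.

z = -1.8563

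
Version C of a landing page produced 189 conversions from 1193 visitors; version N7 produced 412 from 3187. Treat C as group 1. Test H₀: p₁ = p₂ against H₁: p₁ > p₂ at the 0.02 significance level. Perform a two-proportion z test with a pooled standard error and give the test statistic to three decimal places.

z = 2.496

p̂₁ = 189/1193 = 0.158424, p̂₂ = 412/3187 = 0.129275.
Pooled p̂ = (189+412)/(1193+3187) = 601/4380 = 0.137215.
SE = √(0.118387 × 0.001152) = 0.011678.
z = (0.158424 − 0.129275)/0.011678 = 0.029149/0.011678 = 2.496.
p-value = P(Z > 2.496) ≈ 0.0063; since p < α = 0.02, reject H₀.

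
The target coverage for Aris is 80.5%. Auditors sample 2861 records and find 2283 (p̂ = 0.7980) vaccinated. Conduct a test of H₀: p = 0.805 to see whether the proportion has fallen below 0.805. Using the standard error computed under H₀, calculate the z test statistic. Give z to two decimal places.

z = -0.95

p̂ = 2283/2861 ≈ 0.7980.
SE = √(p₀(1−p₀)/n) = √(0.15697/2861) = 0.0074.
z = (0.7980 − 0.805)/0.0074 = -0.0070/0.0074 = -0.95.
p-value = P(Z < -0.949) ≈ 0.1714.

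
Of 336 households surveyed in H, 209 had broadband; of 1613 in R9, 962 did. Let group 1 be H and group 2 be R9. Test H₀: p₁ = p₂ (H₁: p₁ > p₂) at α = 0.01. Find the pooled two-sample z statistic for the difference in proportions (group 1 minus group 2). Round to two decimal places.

z = 0.87

p̂₁ = 209/336 = 0.6220, p̂₂ = 962/1613 = 0.5964.
Pooled p̂ = (209+962)/(336+1613) = 1171/1949 = 0.6008.
SE = √(p̂(1−p̂)(1/n₁+1/n₂)) = √(0.6008·0.3992·0.00359615) = √(0.000862484) = 0.0294.
z = (0.6220 − 0.5964)/0.0294 = 0.0256/0.0294 = 0.87.
p-value = P(Z > 0.872) ≈ 0.1915, so at α = 0.01 we fail to reject H₀.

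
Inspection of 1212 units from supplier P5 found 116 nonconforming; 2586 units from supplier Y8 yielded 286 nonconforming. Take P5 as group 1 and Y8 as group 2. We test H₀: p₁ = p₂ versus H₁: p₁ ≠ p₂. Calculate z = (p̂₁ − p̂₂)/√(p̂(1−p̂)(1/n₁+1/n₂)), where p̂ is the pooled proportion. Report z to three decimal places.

p̂₁ = 116/1212 ≈ 0.09571, p̂₂ = 286/2586 ≈ 0.11060.
Pooled p̂ = (116+286)/(1212+2586) = 402/3798 = 0.10585.
SE = √(0.094642 × 0.00121178) = 0.01071.
z = (0.09571 − 0.11060)/0.01071 = -0.01489/0.01071 = -1.390.
p-value = 2·P(Z > 1.390) ≈ 0.1645.

z = -1.390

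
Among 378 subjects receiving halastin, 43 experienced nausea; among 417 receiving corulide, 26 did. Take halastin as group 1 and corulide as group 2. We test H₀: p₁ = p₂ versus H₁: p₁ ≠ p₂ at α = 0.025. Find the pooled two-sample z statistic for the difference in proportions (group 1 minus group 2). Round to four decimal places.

z = 2.5711

p̂₁ = 43/378 = 0.113757, p̂₂ = 26/417 = 0.062350.
Pooled p̂ = (43+26)/(378+417) = 69/795 = 0.086792.
SE = √(0.0792595 × 0.00504358) = 0.019994.
z = (0.113757 − 0.062350)/0.019994 = 0.051407/0.019994 = 2.5711.
p-value = 2·P(Z > 2.571) ≈ 0.0101, so at α = 0.025 we reject H₀.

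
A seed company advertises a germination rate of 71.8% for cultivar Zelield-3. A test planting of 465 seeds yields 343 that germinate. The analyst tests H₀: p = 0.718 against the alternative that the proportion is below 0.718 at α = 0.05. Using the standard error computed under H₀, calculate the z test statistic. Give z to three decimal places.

p̂ = 343/465 = 0.73763.
Under H₀, SE = √(0.718·0.282/465) = √(0.000435432) = 0.02087.
z = (0.73763 − 0.718)/0.02087 = 0.01963/0.02087 = 0.941.
p-value = P(Z < 0.941) ≈ 0.8266; since p > α = 0.05, fail to reject H₀.

z = 0.941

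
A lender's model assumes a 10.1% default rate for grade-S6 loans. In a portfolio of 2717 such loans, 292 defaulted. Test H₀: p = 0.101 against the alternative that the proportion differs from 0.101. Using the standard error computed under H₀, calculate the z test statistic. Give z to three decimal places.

z = 1.119

p̂ = 292/2717 = 0.10747.
Under H₀, SE = √(0.101·0.899/2717) = √(3.34188e-05) = 0.00578.
z = (0.10747 − 0.101)/0.00578 = 0.00647/0.00578 = 1.119.
p-value = 2·P(Z > 1.119) ≈ 0.2629.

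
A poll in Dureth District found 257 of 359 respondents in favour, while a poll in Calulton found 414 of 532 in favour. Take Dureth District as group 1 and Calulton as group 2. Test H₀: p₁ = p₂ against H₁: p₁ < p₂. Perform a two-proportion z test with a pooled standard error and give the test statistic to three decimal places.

z = -2.116

p̂₁ = 257/359 ≈ 0.71588, p̂₂ = 414/532 ≈ 0.77820.
Pooled p̂ = (257+414)/(359+532) = 671/891 = 0.75309.
SE = √(0.185947 × 0.00466521) = 0.02945.
z = (0.71588 − 0.77820)/0.02945 = -0.06232/0.02945 = -2.116.
p-value = P(Z < -2.116) ≈ 0.0172.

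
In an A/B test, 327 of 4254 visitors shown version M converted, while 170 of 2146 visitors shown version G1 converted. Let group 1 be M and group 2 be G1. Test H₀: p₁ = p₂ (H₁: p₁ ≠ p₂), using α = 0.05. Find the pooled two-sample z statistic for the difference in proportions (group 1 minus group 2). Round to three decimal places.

z = -0.331

p̂₁ = 327/4254 = 0.07687, p̂₂ = 170/2146 = 0.07922.
Pooled p̂ = (327+170)/(4254+2146) = 497/6400 = 0.07766.
SE = √(p̂(1−p̂)(1/n₁+1/n₂)) = √(0.07766·0.92234·0.000701056) = √(5.02137e-05) = 0.00709.
z = (0.07687 − 0.07922)/0.00709 = -0.00235/0.00709 = -0.331.
p-value = 2·P(Z > 0.331) ≈ 0.7403, so at α = 0.05 we fail to reject H₀.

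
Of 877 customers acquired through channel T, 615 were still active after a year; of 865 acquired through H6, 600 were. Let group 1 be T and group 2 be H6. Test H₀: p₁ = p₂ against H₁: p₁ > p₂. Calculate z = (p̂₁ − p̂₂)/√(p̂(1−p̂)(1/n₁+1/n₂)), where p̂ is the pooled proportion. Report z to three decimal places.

p̂₁ = 615/877 = 0.70125, p̂₂ = 600/865 = 0.69364.
Pooled p̂ = (615+600)/(877+865) = 1215/1742 = 0.69747.
SE = √(p̂(1−p̂)(1/n₁+1/n₂)) = √(0.69747·0.30253·0.00229632) = √(0.000484533) = 0.02201.
z = (0.70125 − 0.69364)/0.02201 = 0.00761/0.02201 = 0.346.

z = 0.346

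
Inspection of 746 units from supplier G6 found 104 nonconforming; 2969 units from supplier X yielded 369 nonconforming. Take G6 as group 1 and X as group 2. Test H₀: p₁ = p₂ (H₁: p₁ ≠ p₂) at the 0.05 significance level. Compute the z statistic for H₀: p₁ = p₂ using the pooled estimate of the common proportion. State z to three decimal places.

p̂₁ = 104/746 = 0.13941, p̂₂ = 369/2969 = 0.12428.
Pooled p̂ = (104+369)/(746+2969) = 473/3715 = 0.12732.
SE = √(0.111111 × 0.0016773) = 0.01365.
z = (0.13941 − 0.12428)/0.01365 = 0.01513/0.01365 = 1.108.
p-value = 2·P(Z > 1.108) ≈ 0.2679, so at α = 0.05 we fail to reject H₀.

z = 1.108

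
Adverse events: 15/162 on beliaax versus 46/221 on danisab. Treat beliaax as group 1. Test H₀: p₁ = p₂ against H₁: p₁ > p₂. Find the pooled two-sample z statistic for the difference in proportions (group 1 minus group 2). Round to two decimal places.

p̂₁ = 15/162 ≈ 0.09259, p̂₂ = 46/221 ≈ 0.20814.
Pooled p̂ = (15+46)/(162+221) = 61/383 = 0.15927.
SE = √(0.133902 × 0.0106977) = 0.03785.
z = (0.09259 − 0.20814)/0.03785 = -0.11555/0.03785 = -3.05.

z = -3.05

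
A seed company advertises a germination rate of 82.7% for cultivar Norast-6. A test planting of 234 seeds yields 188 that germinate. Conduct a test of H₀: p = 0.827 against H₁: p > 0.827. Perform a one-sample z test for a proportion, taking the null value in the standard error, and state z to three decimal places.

p̂ = 188/234 ≈ 0.803419.
Standard error under H₀: √(0.827×0.173/234) = 0.024727.
z = (0.803419 − 0.827)/0.024727 = -0.023581/0.024727 = -0.954.
p-value = P(Z > -0.954) ≈ 0.8299.

z = -0.954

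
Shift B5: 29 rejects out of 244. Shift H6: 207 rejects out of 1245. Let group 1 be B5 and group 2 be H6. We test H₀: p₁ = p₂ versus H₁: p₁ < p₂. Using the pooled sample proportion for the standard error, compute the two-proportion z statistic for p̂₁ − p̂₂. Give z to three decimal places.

p̂₁ = 29/244 = 0.118852, p̂₂ = 207/1245 = 0.166265.
Pooled p̂ = (29+207)/(244+1245) = 236/1489 = 0.158496.
SE = √(0.133375 × 0.00490157) = 0.025568.
z = (0.118852 − 0.166265)/0.025568 = -0.047413/0.025568 = -1.854.
p-value = P(Z < -1.854) ≈ 0.0318.

z = -1.854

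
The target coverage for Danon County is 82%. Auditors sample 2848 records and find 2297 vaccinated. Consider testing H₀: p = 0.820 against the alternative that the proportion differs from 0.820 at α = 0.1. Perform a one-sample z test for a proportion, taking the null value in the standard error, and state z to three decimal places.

z = -1.871

p̂ = 2297/2848 = 0.80653.
Standard error under H₀: √(0.82×0.18/2848) = 0.00720.
z = (0.80653 − 0.82)/0.00720 = -0.01347/0.00720 = -1.871.
Two-sided p-value ≈ 2·Φ(−1.871) = 0.0614; since p < α = 0.1, reject H₀.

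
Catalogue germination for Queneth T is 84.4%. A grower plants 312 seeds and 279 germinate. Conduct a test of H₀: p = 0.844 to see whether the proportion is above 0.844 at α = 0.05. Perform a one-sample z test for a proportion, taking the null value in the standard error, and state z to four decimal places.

z = 2.4452

p̂ = 279/312 ≈ 0.894231.
SE = √(p₀(1−p₀)/n) = √(0.13166/312) = 0.020543.
z = (0.894231 − 0.844)/0.020543 = 0.050231/0.020543 = 2.4452.
p-value = P(Z > 2.445) ≈ 0.0072, so at α = 0.05 we reject H₀.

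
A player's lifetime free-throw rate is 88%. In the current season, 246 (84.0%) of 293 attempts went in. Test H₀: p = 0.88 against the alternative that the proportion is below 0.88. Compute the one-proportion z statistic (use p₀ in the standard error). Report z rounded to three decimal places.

p̂ = 246/293 ≈ 0.83959.
Under H₀, SE = √(0.88·0.12/293) = √(0.00036041) = 0.01898.
z = (0.83959 − 0.88)/0.01898 = -0.04041/0.01898 = -2.129.
p-value = P(Z < -2.129) ≈ 0.0166.

z = -2.129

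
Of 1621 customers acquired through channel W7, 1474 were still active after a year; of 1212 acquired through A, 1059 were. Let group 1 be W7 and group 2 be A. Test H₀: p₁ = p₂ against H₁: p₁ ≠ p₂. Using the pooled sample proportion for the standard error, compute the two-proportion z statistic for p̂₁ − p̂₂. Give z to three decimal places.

z = 3.043

p̂₁ = 1474/1621 ≈ 0.909315, p̂₂ = 1059/1212 ≈ 0.873762.
Pooled p̂ = (1474+1059)/(1621+1212) = 2533/2833 = 0.894105.
SE = √(0.0946811 × 0.00144199) = 0.011685.
z = (0.909315 − 0.873762)/0.011685 = 0.035553/0.011685 = 3.043.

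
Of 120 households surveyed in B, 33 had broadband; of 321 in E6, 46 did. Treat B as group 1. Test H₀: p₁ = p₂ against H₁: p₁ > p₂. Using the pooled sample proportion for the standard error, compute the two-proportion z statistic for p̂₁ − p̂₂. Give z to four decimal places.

z = 3.2098

p̂₁ = 33/120 ≈ 0.275000, p̂₂ = 46/321 ≈ 0.143302.
Pooled p̂ = (33+46)/(120+321) = 79/441 = 0.179138.
SE = √(0.147048 × 0.0114486) = 0.041030.
z = (0.275000 − 0.143302)/0.041030 = 0.131698/0.041030 = 3.2098.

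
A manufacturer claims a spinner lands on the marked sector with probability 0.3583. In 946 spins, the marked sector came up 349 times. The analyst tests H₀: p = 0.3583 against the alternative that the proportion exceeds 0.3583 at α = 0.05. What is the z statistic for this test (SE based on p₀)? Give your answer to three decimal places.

z = 0.681

p̂ = 349/946 = 0.36892.
Under H₀, SE = √(0.3583·0.6417/946) = √(0.000243046) = 0.01559.
z = (0.36892 − 0.3583)/0.01559 = 0.01062/0.01559 = 0.681.
p-value = P(Z > 0.681) ≈ 0.2478. With α = 0.05, fail to reject H₀.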